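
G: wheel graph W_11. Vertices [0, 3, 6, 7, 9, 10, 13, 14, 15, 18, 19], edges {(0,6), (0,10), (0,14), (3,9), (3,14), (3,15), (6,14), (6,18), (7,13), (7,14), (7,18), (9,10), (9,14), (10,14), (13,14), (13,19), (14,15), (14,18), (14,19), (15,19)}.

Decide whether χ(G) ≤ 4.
A valid 4-coloring: color 1: [14]; color 2: [0, 9, 13, 15, 18]; color 3: [3, 6, 7, 10, 19].
(χ(G) = 3 ≤ 4.)

Yes, G is 4-colorable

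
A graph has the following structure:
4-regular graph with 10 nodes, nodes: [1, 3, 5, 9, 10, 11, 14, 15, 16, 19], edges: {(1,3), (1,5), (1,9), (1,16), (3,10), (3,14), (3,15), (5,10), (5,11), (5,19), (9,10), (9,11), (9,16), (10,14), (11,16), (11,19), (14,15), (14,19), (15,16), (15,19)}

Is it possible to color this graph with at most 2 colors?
The clique on vertices [1, 9, 16] has size 3 > 2, so it alone needs 3 colors.

No, G is not 2-colorable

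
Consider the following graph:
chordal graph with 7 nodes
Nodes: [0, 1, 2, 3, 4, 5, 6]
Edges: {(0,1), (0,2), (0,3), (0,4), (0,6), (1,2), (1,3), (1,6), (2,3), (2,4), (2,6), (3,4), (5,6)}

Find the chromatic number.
Clique number ω(G) = 4 (lower bound: χ ≥ ω).
The clique on [0, 1, 2, 3] has size 4, forcing χ ≥ 4, and the coloring below uses 4 colors, so χ(G) = 4.
A valid 4-coloring: color 1: [2, 5]; color 2: [0]; color 3: [1, 4]; color 4: [3, 6].

χ(G) = 4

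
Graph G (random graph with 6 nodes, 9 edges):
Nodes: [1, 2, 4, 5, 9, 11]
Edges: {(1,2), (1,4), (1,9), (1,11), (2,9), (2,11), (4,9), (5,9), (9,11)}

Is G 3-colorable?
No, G is not 3-colorable

The clique on vertices [1, 2, 9, 11] has size 4 > 3, so it alone needs 4 colors.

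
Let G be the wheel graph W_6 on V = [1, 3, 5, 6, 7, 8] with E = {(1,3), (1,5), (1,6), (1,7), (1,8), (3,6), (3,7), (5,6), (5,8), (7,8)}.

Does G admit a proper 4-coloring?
A valid 4-coloring: color 1: [1]; color 2: [6, 8]; color 3: [3, 5]; color 4: [7].
(χ(G) = 4 ≤ 4.)

Yes, G is 4-colorable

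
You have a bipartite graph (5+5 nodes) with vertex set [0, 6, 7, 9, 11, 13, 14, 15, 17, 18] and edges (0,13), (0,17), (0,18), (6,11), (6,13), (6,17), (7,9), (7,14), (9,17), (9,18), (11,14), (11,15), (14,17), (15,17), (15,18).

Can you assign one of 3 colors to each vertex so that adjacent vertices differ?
A valid 3-coloring: color 1: [7, 11, 13, 17, 18]; color 2: [0, 6, 9, 14, 15].
(χ(G) = 2 ≤ 3.)

Yes, G is 3-colorable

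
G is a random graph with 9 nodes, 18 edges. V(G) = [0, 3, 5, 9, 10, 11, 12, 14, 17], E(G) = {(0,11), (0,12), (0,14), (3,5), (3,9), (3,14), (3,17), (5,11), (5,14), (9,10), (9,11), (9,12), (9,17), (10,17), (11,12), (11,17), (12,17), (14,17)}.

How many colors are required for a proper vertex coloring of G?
Clique number ω(G) = 4 (lower bound: χ ≥ ω).
The clique on [9, 11, 12, 17] has size 4, forcing χ ≥ 4, and the coloring below uses 4 colors, so χ(G) = 4.
A valid 4-coloring: color 1: [0, 5, 17]; color 2: [3, 10, 11]; color 3: [9, 14]; color 4: [12].

χ(G) = 4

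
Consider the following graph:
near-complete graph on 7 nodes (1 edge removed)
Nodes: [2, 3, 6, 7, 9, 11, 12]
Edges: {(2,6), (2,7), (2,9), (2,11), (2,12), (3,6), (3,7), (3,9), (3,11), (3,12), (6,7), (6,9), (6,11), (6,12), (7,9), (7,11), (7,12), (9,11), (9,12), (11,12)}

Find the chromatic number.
Clique number ω(G) = 6 (lower bound: χ ≥ ω).
The clique on [2, 6, 7, 9, 11, 12] has size 6, forcing χ ≥ 6, and the coloring below uses 6 colors, so χ(G) = 6.
A valid 6-coloring: color 1: [6]; color 2: [7]; color 3: [9]; color 4: [11]; color 5: [12]; color 6: [2, 3].

χ(G) = 6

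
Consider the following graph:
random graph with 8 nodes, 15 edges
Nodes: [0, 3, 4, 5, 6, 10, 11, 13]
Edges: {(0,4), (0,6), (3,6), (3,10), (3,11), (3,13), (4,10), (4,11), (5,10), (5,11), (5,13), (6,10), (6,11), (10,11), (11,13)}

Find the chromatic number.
Clique number ω(G) = 4 (lower bound: χ ≥ ω).
The clique on [3, 6, 10, 11] has size 4, forcing χ ≥ 4, and the coloring below uses 4 colors, so χ(G) = 4.
A valid 4-coloring: color 1: [0, 11]; color 2: [10, 13]; color 3: [4, 5, 6]; color 4: [3].

χ(G) = 4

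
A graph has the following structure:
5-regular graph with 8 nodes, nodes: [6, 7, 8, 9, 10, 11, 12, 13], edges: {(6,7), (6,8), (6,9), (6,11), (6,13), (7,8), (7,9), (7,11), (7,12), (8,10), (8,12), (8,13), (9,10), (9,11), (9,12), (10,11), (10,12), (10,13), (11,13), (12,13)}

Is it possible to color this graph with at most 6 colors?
Yes, G is 6-colorable

A valid 6-coloring: color 1: [7, 10]; color 2: [9, 13]; color 3: [8, 11]; color 4: [6, 12].
(χ(G) = 4 ≤ 6.)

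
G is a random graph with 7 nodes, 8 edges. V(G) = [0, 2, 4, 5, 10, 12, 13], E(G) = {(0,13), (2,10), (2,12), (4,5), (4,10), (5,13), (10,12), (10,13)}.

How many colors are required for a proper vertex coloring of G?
χ(G) = 3

Clique number ω(G) = 3 (lower bound: χ ≥ ω).
The clique on [2, 10, 12] has size 3, forcing χ ≥ 3, and the coloring below uses 3 colors, so χ(G) = 3.
A valid 3-coloring: color 1: [0, 5, 10]; color 2: [2, 4, 13]; color 3: [12].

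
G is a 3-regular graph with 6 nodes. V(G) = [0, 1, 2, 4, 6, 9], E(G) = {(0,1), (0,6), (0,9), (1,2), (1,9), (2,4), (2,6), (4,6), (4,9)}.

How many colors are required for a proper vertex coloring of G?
Clique number ω(G) = 3 (lower bound: χ ≥ ω).
The clique on [0, 1, 9] has size 3, forcing χ ≥ 3, and the coloring below uses 3 colors, so χ(G) = 3.
A valid 3-coloring: color 1: [6, 9]; color 2: [1, 4]; color 3: [0, 2].

χ(G) = 3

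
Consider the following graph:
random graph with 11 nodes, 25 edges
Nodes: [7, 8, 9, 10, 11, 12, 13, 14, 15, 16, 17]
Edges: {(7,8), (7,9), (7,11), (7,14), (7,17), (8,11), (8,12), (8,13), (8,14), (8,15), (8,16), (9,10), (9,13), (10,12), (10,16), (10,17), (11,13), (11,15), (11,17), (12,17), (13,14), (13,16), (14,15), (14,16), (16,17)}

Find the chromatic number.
χ(G) = 4

Clique number ω(G) = 4 (lower bound: χ ≥ ω).
The clique on [8, 13, 14, 16] has size 4, forcing χ ≥ 4, and the coloring below uses 4 colors, so χ(G) = 4.
A valid 4-coloring: color 1: [8, 9, 17]; color 2: [11, 12, 16]; color 3: [7, 10, 13, 15]; color 4: [14].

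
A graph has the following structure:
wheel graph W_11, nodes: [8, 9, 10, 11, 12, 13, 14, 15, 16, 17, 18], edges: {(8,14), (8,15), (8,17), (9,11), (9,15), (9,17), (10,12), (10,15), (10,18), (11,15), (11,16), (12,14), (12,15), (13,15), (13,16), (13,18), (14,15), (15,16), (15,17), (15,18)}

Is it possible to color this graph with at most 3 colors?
Yes, G is 3-colorable

A valid 3-coloring: color 1: [15]; color 2: [8, 9, 12, 16, 18]; color 3: [10, 11, 13, 14, 17].
(χ(G) = 3 ≤ 3.)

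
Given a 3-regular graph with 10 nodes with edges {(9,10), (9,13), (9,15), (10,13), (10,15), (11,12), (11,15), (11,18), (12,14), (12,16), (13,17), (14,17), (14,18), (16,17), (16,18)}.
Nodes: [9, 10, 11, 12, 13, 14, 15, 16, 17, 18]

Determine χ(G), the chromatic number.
Clique number ω(G) = 3 (lower bound: χ ≥ ω).
The clique on [9, 10, 13] has size 3, forcing χ ≥ 3, and the coloring below uses 3 colors, so χ(G) = 3.
A valid 3-coloring: color 1: [10, 12, 17, 18]; color 2: [13, 14, 15, 16]; color 3: [9, 11].

χ(G) = 3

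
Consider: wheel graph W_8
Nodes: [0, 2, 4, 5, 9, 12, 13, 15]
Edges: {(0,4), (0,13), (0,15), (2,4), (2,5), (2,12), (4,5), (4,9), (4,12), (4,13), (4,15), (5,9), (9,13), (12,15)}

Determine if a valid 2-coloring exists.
No, G is not 2-colorable

The clique on vertices [0, 4, 13] has size 3 > 2, so it alone needs 3 colors.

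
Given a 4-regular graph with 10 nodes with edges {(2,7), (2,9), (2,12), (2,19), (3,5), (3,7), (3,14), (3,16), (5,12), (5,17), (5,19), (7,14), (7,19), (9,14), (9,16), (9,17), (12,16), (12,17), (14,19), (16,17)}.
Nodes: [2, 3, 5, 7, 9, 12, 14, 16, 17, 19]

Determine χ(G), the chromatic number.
χ(G) = 3

Clique number ω(G) = 3 (lower bound: χ ≥ ω).
The clique on [2, 7, 19] has size 3, forcing χ ≥ 3, and the coloring below uses 3 colors, so χ(G) = 3.
A valid 3-coloring: color 1: [3, 9, 12, 19]; color 2: [2, 14, 17]; color 3: [5, 7, 16].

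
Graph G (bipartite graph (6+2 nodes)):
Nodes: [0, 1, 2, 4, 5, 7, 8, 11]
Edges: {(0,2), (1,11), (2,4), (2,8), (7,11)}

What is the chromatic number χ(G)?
Clique number ω(G) = 2 (lower bound: χ ≥ ω).
The graph is bipartite (no odd cycle), so 2 colors suffice: χ(G) = 2.
A valid 2-coloring: color 1: [2, 5, 11]; color 2: [0, 1, 4, 7, 8].

χ(G) = 2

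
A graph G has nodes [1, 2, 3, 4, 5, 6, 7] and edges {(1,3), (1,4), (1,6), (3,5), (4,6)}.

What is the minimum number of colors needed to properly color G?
χ(G) = 3

Clique number ω(G) = 3 (lower bound: χ ≥ ω).
The clique on [1, 4, 6] has size 3, forcing χ ≥ 3, and the coloring below uses 3 colors, so χ(G) = 3.
A valid 3-coloring: color 1: [1, 2, 5, 7]; color 2: [3, 6]; color 3: [4].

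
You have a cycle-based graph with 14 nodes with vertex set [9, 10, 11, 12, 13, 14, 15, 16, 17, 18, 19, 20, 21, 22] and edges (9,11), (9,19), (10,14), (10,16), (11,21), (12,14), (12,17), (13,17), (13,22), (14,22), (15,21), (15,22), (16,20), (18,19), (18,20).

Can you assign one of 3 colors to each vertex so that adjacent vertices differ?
Yes, G is 3-colorable

A valid 3-coloring: color 1: [11, 14, 15, 16, 17, 19]; color 2: [9, 10, 12, 20, 21, 22]; color 3: [13, 18].
(χ(G) = 3 ≤ 3.)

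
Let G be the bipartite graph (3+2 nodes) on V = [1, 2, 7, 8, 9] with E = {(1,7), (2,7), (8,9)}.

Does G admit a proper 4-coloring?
Yes, G is 4-colorable

A valid 4-coloring: color 1: [7, 8]; color 2: [1, 2, 9].
(χ(G) = 2 ≤ 4.)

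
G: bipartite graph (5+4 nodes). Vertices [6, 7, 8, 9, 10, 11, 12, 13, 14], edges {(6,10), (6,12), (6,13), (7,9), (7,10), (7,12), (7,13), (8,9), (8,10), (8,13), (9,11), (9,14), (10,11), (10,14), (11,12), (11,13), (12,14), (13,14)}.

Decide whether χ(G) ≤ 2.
A valid 2-coloring: color 1: [9, 10, 12, 13]; color 2: [6, 7, 8, 11, 14].
(χ(G) = 2 ≤ 2.)

Yes, G is 2-colorable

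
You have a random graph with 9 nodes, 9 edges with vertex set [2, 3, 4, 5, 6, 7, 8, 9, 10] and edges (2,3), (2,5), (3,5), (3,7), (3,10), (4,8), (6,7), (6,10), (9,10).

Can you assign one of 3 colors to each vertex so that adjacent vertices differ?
A valid 3-coloring: color 1: [3, 4, 6, 9]; color 2: [5, 7, 8, 10]; color 3: [2].
(χ(G) = 3 ≤ 3.)

Yes, G is 3-colorable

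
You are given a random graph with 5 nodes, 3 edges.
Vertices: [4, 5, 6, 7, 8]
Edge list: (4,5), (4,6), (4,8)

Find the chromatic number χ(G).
Clique number ω(G) = 2 (lower bound: χ ≥ ω).
The graph is bipartite (no odd cycle), so 2 colors suffice: χ(G) = 2.
A valid 2-coloring: color 1: [4, 7]; color 2: [5, 6, 8].

χ(G) = 2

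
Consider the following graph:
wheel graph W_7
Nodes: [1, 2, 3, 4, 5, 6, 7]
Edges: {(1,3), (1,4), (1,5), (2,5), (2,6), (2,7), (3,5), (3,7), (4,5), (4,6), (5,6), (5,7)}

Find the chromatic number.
χ(G) = 3

Clique number ω(G) = 3 (lower bound: χ ≥ ω).
The clique on [1, 3, 5] has size 3, forcing χ ≥ 3, and the coloring below uses 3 colors, so χ(G) = 3.
A valid 3-coloring: color 1: [5]; color 2: [1, 6, 7]; color 3: [2, 3, 4].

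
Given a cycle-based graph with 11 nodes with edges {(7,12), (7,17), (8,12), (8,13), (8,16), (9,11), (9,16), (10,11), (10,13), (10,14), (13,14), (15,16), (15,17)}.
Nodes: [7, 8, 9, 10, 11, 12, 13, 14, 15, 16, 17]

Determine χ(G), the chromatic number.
χ(G) = 3

Clique number ω(G) = 3 (lower bound: χ ≥ ω).
The clique on [10, 13, 14] has size 3, forcing χ ≥ 3, and the coloring below uses 3 colors, so χ(G) = 3.
A valid 3-coloring: color 1: [7, 8, 9, 10, 15]; color 2: [11, 12, 13, 16, 17]; color 3: [14].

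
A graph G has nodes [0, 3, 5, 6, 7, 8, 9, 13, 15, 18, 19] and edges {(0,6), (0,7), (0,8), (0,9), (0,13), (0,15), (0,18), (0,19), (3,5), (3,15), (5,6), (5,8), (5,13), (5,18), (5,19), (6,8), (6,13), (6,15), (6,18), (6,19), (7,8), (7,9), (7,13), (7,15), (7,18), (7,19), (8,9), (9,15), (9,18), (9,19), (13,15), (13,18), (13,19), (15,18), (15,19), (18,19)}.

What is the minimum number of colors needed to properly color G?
χ(G) = 6

Clique number ω(G) = 6 (lower bound: χ ≥ ω).
The clique on [0, 6, 13, 15, 18, 19] has size 6, forcing χ ≥ 6, and the coloring below uses 6 colors, so χ(G) = 6.
A valid 6-coloring: color 1: [3, 8, 18]; color 2: [0, 5]; color 3: [15]; color 4: [19]; color 5: [6, 7]; color 6: [9, 13].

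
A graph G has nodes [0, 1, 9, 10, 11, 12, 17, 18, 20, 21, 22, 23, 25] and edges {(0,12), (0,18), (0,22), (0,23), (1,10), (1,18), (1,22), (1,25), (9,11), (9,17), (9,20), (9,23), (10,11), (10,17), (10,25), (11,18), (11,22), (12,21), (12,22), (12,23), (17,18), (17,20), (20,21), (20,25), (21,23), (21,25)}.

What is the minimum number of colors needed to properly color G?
Clique number ω(G) = 3 (lower bound: χ ≥ ω).
The clique on [0, 12, 22] has size 3, forcing χ ≥ 3, and the coloring below uses 3 colors, so χ(G) = 3.
A valid 3-coloring: color 1: [11, 12, 17, 25]; color 2: [10, 18, 20, 22, 23]; color 3: [0, 1, 9, 21].

χ(G) = 3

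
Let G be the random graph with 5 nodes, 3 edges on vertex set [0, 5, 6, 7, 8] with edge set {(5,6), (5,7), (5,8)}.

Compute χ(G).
χ(G) = 2

Clique number ω(G) = 2 (lower bound: χ ≥ ω).
The graph is bipartite (no odd cycle), so 2 colors suffice: χ(G) = 2.
A valid 2-coloring: color 1: [0, 5]; color 2: [6, 7, 8].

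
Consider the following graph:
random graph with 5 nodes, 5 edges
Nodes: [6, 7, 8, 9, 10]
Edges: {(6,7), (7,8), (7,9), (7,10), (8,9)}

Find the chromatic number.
Clique number ω(G) = 3 (lower bound: χ ≥ ω).
The clique on [7, 8, 9] has size 3, forcing χ ≥ 3, and the coloring below uses 3 colors, so χ(G) = 3.
A valid 3-coloring: color 1: [7]; color 2: [6, 8, 10]; color 3: [9].

χ(G) = 3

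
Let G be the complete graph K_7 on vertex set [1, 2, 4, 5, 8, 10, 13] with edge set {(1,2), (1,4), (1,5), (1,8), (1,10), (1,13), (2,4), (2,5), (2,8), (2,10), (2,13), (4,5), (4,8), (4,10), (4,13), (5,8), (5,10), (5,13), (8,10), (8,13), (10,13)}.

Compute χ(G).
χ(G) = 7

Clique number ω(G) = 7 (lower bound: χ ≥ ω).
The clique on [1, 2, 4, 5, 8, 10, 13] has size 7, forcing χ ≥ 7, and the coloring below uses 7 colors, so χ(G) = 7.
A valid 7-coloring: color 1: [5]; color 2: [1]; color 3: [4]; color 4: [10]; color 5: [2]; color 6: [8]; color 7: [13].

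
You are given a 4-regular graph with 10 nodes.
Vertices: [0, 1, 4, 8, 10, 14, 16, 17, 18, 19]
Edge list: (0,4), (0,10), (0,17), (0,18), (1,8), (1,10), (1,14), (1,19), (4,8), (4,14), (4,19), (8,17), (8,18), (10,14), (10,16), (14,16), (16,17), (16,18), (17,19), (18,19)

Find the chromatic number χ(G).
Clique number ω(G) = 3 (lower bound: χ ≥ ω).
The clique on [1, 10, 14] has size 3, forcing χ ≥ 3, and the coloring below uses 3 colors, so χ(G) = 3.
A valid 3-coloring: color 1: [1, 4, 16]; color 2: [0, 8, 14, 19]; color 3: [10, 17, 18].

χ(G) = 3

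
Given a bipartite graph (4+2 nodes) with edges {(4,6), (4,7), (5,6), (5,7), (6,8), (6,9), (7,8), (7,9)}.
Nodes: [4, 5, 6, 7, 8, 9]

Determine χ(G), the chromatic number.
Clique number ω(G) = 2 (lower bound: χ ≥ ω).
The graph is bipartite (no odd cycle), so 2 colors suffice: χ(G) = 2.
A valid 2-coloring: color 1: [6, 7]; color 2: [4, 5, 8, 9].

χ(G) = 2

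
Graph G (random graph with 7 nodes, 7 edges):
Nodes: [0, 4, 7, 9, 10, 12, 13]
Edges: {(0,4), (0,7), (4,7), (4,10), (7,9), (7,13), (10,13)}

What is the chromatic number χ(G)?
χ(G) = 3

Clique number ω(G) = 3 (lower bound: χ ≥ ω).
The clique on [0, 4, 7] has size 3, forcing χ ≥ 3, and the coloring below uses 3 colors, so χ(G) = 3.
A valid 3-coloring: color 1: [7, 10, 12]; color 2: [4, 9, 13]; color 3: [0].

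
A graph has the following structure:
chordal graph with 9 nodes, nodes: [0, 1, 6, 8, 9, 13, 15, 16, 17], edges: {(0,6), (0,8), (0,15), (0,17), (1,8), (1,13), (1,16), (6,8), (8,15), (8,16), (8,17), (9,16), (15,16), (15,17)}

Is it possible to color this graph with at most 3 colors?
The clique on vertices [0, 8, 15, 17] has size 4 > 3, so it alone needs 4 colors.

No, G is not 3-colorable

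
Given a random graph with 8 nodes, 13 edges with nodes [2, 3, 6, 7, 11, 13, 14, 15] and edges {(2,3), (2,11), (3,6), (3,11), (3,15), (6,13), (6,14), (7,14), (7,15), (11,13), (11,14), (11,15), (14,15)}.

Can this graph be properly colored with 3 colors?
A valid 3-coloring: color 1: [6, 7, 11]; color 2: [3, 13, 14]; color 3: [2, 15].
(χ(G) = 3 ≤ 3.)

Yes, G is 3-colorable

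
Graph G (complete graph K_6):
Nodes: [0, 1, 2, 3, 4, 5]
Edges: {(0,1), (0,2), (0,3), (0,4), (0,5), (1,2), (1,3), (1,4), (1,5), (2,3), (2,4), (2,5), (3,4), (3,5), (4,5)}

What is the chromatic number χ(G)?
Clique number ω(G) = 6 (lower bound: χ ≥ ω).
The clique on [0, 1, 2, 3, 4, 5] has size 6, forcing χ ≥ 6, and the coloring below uses 6 colors, so χ(G) = 6.
A valid 6-coloring: color 1: [3]; color 2: [0]; color 3: [1]; color 4: [4]; color 5: [5]; color 6: [2].

χ(G) = 6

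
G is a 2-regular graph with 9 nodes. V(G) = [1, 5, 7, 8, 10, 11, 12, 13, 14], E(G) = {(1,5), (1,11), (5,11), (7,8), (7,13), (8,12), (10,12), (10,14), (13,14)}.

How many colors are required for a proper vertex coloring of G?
χ(G) = 3

Clique number ω(G) = 3 (lower bound: χ ≥ ω).
The clique on [1, 5, 11] has size 3, forcing χ ≥ 3, and the coloring below uses 3 colors, so χ(G) = 3.
A valid 3-coloring: color 1: [5, 7, 12, 14]; color 2: [1, 8, 10, 13]; color 3: [11].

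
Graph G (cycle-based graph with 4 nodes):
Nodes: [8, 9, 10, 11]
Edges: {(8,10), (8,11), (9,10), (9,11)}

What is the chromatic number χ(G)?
Clique number ω(G) = 2 (lower bound: χ ≥ ω).
The graph is bipartite (no odd cycle), so 2 colors suffice: χ(G) = 2.
A valid 2-coloring: color 1: [8, 9]; color 2: [10, 11].

χ(G) = 2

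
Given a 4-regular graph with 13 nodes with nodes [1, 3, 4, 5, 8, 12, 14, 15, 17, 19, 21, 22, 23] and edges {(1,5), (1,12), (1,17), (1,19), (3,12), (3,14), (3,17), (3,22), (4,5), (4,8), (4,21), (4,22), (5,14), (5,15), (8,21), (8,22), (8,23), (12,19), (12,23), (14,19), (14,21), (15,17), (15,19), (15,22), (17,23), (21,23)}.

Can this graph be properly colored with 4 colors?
A valid 4-coloring: color 1: [1, 3, 4, 15, 23]; color 2: [8, 12, 14, 17]; color 3: [5, 19, 21, 22].
(χ(G) = 3 ≤ 4.)

Yes, G is 4-colorable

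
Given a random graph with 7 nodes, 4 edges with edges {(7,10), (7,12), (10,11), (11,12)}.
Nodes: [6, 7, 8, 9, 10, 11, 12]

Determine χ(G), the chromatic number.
χ(G) = 2

Clique number ω(G) = 2 (lower bound: χ ≥ ω).
The graph is bipartite (no odd cycle), so 2 colors suffice: χ(G) = 2.
A valid 2-coloring: color 1: [6, 7, 8, 9, 11]; color 2: [10, 12].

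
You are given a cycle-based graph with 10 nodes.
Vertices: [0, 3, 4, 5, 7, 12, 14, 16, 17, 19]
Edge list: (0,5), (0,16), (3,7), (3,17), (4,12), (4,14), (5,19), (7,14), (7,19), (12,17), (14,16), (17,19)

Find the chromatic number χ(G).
χ(G) = 2

Clique number ω(G) = 2 (lower bound: χ ≥ ω).
The graph is bipartite (no odd cycle), so 2 colors suffice: χ(G) = 2.
A valid 2-coloring: color 1: [0, 3, 12, 14, 19]; color 2: [4, 5, 7, 16, 17].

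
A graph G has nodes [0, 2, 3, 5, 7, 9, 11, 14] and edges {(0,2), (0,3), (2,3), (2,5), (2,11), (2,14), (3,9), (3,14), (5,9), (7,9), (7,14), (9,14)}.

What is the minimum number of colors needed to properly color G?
Clique number ω(G) = 3 (lower bound: χ ≥ ω).
The clique on [3, 9, 14] has size 3, forcing χ ≥ 3, and the coloring below uses 3 colors, so χ(G) = 3.
A valid 3-coloring: color 1: [2, 9]; color 2: [3, 5, 7, 11]; color 3: [0, 14].

χ(G) = 3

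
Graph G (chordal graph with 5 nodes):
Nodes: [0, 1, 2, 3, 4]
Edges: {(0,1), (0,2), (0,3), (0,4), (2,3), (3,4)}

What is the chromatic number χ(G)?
χ(G) = 3

Clique number ω(G) = 3 (lower bound: χ ≥ ω).
The clique on [0, 2, 3] has size 3, forcing χ ≥ 3, and the coloring below uses 3 colors, so χ(G) = 3.
A valid 3-coloring: color 1: [0]; color 2: [1, 3]; color 3: [2, 4].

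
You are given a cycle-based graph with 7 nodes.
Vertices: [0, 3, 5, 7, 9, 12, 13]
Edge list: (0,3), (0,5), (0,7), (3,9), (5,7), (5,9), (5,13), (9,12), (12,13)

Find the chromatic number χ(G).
Clique number ω(G) = 3 (lower bound: χ ≥ ω).
The clique on [0, 5, 7] has size 3, forcing χ ≥ 3, and the coloring below uses 3 colors, so χ(G) = 3.
A valid 3-coloring: color 1: [3, 5, 12]; color 2: [0, 9, 13]; color 3: [7].

χ(G) = 3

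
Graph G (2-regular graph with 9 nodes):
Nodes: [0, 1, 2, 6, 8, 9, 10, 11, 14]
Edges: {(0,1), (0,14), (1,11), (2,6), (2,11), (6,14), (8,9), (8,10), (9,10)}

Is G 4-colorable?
Yes, G is 4-colorable

A valid 4-coloring: color 1: [1, 2, 9, 14]; color 2: [0, 6, 8, 11]; color 3: [10].
(χ(G) = 3 ≤ 4.)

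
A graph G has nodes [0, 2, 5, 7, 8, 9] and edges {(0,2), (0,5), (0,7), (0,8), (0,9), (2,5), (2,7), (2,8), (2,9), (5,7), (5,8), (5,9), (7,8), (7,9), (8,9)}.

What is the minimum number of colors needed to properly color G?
χ(G) = 6

Clique number ω(G) = 6 (lower bound: χ ≥ ω).
The clique on [0, 2, 5, 7, 8, 9] has size 6, forcing χ ≥ 6, and the coloring below uses 6 colors, so χ(G) = 6.
A valid 6-coloring: color 1: [8]; color 2: [7]; color 3: [5]; color 4: [9]; color 5: [2]; color 6: [0].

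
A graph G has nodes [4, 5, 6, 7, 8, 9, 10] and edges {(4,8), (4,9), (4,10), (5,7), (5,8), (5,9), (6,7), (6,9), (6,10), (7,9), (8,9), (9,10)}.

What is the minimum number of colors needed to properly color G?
χ(G) = 3

Clique number ω(G) = 3 (lower bound: χ ≥ ω).
The clique on [4, 8, 9] has size 3, forcing χ ≥ 3, and the coloring below uses 3 colors, so χ(G) = 3.
A valid 3-coloring: color 1: [9]; color 2: [7, 8, 10]; color 3: [4, 5, 6].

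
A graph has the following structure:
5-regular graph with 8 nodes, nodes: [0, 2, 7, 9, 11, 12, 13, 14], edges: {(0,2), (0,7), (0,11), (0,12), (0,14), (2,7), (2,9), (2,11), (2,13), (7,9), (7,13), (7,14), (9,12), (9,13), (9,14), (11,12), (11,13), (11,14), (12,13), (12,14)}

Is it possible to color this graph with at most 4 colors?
A valid 4-coloring: color 1: [9, 11]; color 2: [2, 14]; color 3: [0, 13]; color 4: [7, 12].
(χ(G) = 4 ≤ 4.)

Yes, G is 4-colorable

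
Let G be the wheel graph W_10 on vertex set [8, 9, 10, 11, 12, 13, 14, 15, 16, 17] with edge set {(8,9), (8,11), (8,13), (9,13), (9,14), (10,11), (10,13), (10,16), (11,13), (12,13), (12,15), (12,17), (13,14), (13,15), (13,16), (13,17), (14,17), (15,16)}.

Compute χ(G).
χ(G) = 4

Clique number ω(G) = 3 (lower bound: χ ≥ ω).
Odd cycle [14, 17, 12, 15, 16, 10, 11, 8, 9] needs 3 colors (χ ≥ 3).
Vertex 13 is adjacent to every vertex of [8, 9, 10, 11, 12, 14, 15, 16, 17], which already need 3 colors among themselves, so 13 needs a new color (χ ≥ 4).
The coloring below uses 4 colors, so χ(G) = 4.
A valid 4-coloring: color 1: [13]; color 2: [8, 12, 14, 16]; color 3: [9, 10, 15, 17]; color 4: [11].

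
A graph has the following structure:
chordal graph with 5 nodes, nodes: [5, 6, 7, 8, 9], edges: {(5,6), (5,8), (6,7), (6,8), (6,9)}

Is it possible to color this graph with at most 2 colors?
The clique on vertices [5, 6, 8] has size 3 > 2, so it alone needs 3 colors.

No, G is not 2-colorable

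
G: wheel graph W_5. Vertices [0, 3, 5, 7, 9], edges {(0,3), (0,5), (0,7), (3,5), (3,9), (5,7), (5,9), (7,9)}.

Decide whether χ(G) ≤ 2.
No, G is not 2-colorable

The clique on vertices [0, 3, 5] has size 3 > 2, so it alone needs 3 colors.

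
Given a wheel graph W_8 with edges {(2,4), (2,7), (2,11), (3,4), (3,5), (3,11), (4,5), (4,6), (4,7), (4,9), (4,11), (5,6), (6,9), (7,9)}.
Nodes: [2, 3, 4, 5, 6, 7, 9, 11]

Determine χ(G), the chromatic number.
χ(G) = 4

Clique number ω(G) = 3 (lower bound: χ ≥ ω).
Odd cycle [7, 2, 11, 3, 5, 6, 9] needs 3 colors (χ ≥ 3).
Vertex 4 is adjacent to every vertex of [2, 3, 5, 6, 7, 9, 11], which already need 3 colors among themselves, so 4 needs a new color (χ ≥ 4).
The coloring below uses 4 colors, so χ(G) = 4.
A valid 4-coloring: color 1: [4]; color 2: [6, 7, 11]; color 3: [2, 3, 9]; color 4: [5].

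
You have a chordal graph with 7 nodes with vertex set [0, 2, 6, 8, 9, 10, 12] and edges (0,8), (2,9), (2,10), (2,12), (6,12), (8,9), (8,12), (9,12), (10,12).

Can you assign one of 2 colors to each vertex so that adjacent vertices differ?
The clique on vertices [8, 9, 12] has size 3 > 2, so it alone needs 3 colors.

No, G is not 2-colorable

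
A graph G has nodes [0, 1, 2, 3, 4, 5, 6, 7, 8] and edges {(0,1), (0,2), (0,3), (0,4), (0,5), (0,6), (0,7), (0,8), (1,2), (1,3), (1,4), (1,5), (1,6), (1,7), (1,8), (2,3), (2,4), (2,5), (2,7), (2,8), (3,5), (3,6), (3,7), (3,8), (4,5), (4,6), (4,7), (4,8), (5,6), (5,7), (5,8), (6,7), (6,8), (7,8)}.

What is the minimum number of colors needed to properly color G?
χ(G) = 7

Clique number ω(G) = 7 (lower bound: χ ≥ ω).
The clique on [0, 1, 2, 3, 5, 7, 8] has size 7, forcing χ ≥ 7, and the coloring below uses 7 colors, so χ(G) = 7.
A valid 7-coloring: color 1: [5]; color 2: [8]; color 3: [0]; color 4: [1]; color 5: [7]; color 6: [2, 6]; color 7: [3, 4].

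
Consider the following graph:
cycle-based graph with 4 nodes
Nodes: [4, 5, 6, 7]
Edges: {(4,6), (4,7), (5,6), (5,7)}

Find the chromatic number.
Clique number ω(G) = 2 (lower bound: χ ≥ ω).
The graph is bipartite (no odd cycle), so 2 colors suffice: χ(G) = 2.
A valid 2-coloring: color 1: [4, 5]; color 2: [6, 7].

χ(G) = 2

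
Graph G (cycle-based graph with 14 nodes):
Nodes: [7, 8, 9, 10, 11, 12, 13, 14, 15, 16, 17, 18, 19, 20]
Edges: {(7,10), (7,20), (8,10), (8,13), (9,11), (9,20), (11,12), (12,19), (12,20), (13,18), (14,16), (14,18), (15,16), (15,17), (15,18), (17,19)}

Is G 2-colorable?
A valid 2-coloring: color 1: [7, 8, 9, 12, 16, 17, 18]; color 2: [10, 11, 13, 14, 15, 19, 20].
(χ(G) = 2 ≤ 2.)

Yes, G is 2-colorable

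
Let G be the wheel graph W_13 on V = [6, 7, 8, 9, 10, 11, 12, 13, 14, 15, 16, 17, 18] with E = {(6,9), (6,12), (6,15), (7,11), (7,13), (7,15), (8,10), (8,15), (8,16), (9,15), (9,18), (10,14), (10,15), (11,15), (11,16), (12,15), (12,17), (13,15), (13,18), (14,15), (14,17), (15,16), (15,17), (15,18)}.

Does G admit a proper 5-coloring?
A valid 5-coloring: color 1: [15]; color 2: [8, 9, 11, 12, 13, 14]; color 3: [6, 7, 10, 16, 17, 18].
(χ(G) = 3 ≤ 5.)

Yes, G is 5-colorable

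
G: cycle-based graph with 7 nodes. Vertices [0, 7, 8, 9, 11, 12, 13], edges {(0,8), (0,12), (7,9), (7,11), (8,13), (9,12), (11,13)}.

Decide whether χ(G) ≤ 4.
Yes, G is 4-colorable

A valid 4-coloring: color 1: [7, 12, 13]; color 2: [8, 9, 11]; color 3: [0].
(χ(G) = 3 ≤ 4.)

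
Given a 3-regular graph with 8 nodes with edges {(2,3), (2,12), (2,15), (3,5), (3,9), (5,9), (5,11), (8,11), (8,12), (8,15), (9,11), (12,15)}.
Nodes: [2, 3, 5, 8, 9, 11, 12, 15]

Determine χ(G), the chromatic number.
χ(G) = 3

Clique number ω(G) = 3 (lower bound: χ ≥ ω).
The clique on [2, 12, 15] has size 3, forcing χ ≥ 3, and the coloring below uses 3 colors, so χ(G) = 3.
A valid 3-coloring: color 1: [3, 11, 15]; color 2: [2, 8, 9]; color 3: [5, 12].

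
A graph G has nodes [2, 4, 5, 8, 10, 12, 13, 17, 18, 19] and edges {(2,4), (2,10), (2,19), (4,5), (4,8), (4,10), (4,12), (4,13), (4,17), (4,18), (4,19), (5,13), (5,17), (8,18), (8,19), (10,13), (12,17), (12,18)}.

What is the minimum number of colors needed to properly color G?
χ(G) = 4

Clique number ω(G) = 3 (lower bound: χ ≥ ω).
Odd cycle [2, 10, 13, 5, 17, 12, 18, 8, 19] needs 3 colors (χ ≥ 3).
Vertex 4 is adjacent to every vertex of [2, 5, 8, 10, 12, 13, 17, 18, 19], which already need 3 colors among themselves, so 4 needs a new color (χ ≥ 4).
The coloring below uses 4 colors, so χ(G) = 4.
A valid 4-coloring: color 1: [4]; color 2: [2, 8, 13, 17]; color 3: [5, 10, 12, 19]; color 4: [18].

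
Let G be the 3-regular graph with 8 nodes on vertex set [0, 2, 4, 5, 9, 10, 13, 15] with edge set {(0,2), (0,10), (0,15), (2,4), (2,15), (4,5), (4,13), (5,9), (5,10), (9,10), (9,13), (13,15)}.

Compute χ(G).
χ(G) = 3

Clique number ω(G) = 3 (lower bound: χ ≥ ω).
The clique on [0, 2, 15] has size 3, forcing χ ≥ 3, and the coloring below uses 3 colors, so χ(G) = 3.
A valid 3-coloring: color 1: [2, 5, 13]; color 2: [0, 4, 9]; color 3: [10, 15].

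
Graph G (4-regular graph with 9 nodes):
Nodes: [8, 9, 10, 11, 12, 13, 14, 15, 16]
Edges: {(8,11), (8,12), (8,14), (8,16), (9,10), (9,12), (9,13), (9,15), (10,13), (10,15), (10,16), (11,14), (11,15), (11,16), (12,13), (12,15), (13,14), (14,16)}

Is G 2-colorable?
No, G is not 2-colorable

The clique on vertices [8, 11, 14, 16] has size 4 > 2, so it alone needs 4 colors.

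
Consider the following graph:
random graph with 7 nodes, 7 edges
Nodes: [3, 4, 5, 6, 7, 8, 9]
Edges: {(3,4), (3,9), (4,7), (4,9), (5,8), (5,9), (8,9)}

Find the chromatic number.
Clique number ω(G) = 3 (lower bound: χ ≥ ω).
The clique on [5, 8, 9] has size 3, forcing χ ≥ 3, and the coloring below uses 3 colors, so χ(G) = 3.
A valid 3-coloring: color 1: [6, 7, 9]; color 2: [4, 8]; color 3: [3, 5].

χ(G) = 3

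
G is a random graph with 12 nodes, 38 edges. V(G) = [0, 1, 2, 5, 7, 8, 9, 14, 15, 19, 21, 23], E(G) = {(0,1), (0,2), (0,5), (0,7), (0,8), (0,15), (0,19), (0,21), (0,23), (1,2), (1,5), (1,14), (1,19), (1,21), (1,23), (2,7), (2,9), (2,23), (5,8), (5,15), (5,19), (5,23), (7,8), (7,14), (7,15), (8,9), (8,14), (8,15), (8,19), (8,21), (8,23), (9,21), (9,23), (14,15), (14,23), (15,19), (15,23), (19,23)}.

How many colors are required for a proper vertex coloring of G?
χ(G) = 6

Clique number ω(G) = 6 (lower bound: χ ≥ ω).
The clique on [0, 5, 8, 15, 19, 23] has size 6, forcing χ ≥ 6, and the coloring below uses 6 colors, so χ(G) = 6.
A valid 6-coloring: color 1: [7, 21, 23]; color 2: [1, 8]; color 3: [0, 9, 14]; color 4: [2, 15]; color 5: [19]; color 6: [5].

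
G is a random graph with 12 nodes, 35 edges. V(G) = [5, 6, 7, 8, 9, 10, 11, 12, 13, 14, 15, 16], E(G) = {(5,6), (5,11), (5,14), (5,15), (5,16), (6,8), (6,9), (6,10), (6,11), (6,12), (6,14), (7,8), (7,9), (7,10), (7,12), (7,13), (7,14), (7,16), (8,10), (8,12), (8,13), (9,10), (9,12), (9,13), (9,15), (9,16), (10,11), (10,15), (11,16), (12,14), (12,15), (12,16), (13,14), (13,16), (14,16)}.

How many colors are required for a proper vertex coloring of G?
χ(G) = 4

Clique number ω(G) = 4 (lower bound: χ ≥ ω).
The clique on [7, 9, 12, 16] has size 4, forcing χ ≥ 4, and the coloring below uses 4 colors, so χ(G) = 4.
A valid 4-coloring: color 1: [8, 9, 11, 14]; color 2: [6, 7, 15]; color 3: [5, 10, 12, 13]; color 4: [16].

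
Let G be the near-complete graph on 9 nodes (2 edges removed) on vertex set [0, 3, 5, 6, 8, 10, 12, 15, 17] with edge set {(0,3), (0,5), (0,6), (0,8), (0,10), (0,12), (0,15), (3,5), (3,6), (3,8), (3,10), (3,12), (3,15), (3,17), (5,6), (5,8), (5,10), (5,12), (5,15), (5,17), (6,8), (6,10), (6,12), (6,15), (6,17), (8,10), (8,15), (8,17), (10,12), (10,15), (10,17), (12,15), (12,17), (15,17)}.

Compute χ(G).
Clique number ω(G) = 7 (lower bound: χ ≥ ω).
The clique on [0, 3, 5, 6, 8, 10, 15] has size 7, forcing χ ≥ 7, and the coloring below uses 7 colors, so χ(G) = 7.
A valid 7-coloring: color 1: [15]; color 2: [6]; color 3: [10]; color 4: [3]; color 5: [5]; color 6: [8, 12]; color 7: [0, 17].

χ(G) = 7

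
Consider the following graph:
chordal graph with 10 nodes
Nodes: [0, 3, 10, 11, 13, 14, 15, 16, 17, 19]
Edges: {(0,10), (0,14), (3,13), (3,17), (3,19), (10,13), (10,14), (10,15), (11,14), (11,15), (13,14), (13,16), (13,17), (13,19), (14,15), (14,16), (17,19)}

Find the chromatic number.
Clique number ω(G) = 4 (lower bound: χ ≥ ω).
The clique on [3, 13, 17, 19] has size 4, forcing χ ≥ 4, and the coloring below uses 4 colors, so χ(G) = 4.
A valid 4-coloring: color 1: [0, 13, 15]; color 2: [3, 14]; color 3: [10, 11, 16, 19]; color 4: [17].

χ(G) = 4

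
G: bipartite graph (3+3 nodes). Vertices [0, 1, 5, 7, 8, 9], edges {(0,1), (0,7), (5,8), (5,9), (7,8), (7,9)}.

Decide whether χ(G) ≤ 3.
Yes, G is 3-colorable

A valid 3-coloring: color 1: [1, 5, 7]; color 2: [0, 8, 9].
(χ(G) = 2 ≤ 3.)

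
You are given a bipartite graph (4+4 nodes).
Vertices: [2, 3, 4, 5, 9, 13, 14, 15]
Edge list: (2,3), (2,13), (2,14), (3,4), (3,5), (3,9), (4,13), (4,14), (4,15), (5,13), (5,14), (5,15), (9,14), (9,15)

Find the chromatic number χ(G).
χ(G) = 2

Clique number ω(G) = 2 (lower bound: χ ≥ ω).
The graph is bipartite (no odd cycle), so 2 colors suffice: χ(G) = 2.
A valid 2-coloring: color 1: [2, 4, 5, 9]; color 2: [3, 13, 14, 15].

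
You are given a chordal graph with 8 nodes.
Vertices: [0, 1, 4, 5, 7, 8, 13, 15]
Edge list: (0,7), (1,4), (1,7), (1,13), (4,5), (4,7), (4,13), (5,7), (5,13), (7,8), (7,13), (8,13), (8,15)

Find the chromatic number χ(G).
χ(G) = 4

Clique number ω(G) = 4 (lower bound: χ ≥ ω).
The clique on [1, 4, 7, 13] has size 4, forcing χ ≥ 4, and the coloring below uses 4 colors, so χ(G) = 4.
A valid 4-coloring: color 1: [7, 15]; color 2: [0, 13]; color 3: [4, 8]; color 4: [1, 5].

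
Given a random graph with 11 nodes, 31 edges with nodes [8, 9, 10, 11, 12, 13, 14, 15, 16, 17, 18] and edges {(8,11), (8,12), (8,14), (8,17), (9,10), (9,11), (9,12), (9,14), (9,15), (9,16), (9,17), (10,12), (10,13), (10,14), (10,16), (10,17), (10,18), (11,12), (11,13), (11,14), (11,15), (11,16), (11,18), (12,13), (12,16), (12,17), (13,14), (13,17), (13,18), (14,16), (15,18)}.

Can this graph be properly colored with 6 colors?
Yes, G is 6-colorable

A valid 6-coloring: color 1: [10, 11]; color 2: [8, 9, 13]; color 3: [12, 14, 18]; color 4: [15, 16, 17].
(χ(G) = 4 ≤ 6.)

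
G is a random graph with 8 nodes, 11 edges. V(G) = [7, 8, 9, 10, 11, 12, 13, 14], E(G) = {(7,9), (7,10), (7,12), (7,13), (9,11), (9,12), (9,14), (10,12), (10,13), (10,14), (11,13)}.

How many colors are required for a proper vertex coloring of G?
χ(G) = 3

Clique number ω(G) = 3 (lower bound: χ ≥ ω).
The clique on [7, 9, 12] has size 3, forcing χ ≥ 3, and the coloring below uses 3 colors, so χ(G) = 3.
A valid 3-coloring: color 1: [8, 9, 10]; color 2: [7, 11, 14]; color 3: [12, 13].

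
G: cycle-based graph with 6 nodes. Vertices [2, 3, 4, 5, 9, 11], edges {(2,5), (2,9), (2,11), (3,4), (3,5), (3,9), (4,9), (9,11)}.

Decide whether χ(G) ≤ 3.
A valid 3-coloring: color 1: [5, 9]; color 2: [2, 3]; color 3: [4, 11].
(χ(G) = 3 ≤ 3.)

Yes, G is 3-colorable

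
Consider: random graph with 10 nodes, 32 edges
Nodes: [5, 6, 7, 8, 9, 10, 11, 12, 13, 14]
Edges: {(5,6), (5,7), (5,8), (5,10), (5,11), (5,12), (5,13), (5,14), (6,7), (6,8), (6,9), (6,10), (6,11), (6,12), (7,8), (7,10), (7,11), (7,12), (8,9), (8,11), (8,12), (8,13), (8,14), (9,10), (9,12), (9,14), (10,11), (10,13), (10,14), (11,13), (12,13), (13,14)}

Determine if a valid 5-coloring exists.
A valid 5-coloring: color 1: [5, 9]; color 2: [8, 10]; color 3: [6, 13]; color 4: [11, 12, 14]; color 5: [7].
(χ(G) = 5 ≤ 5.)

Yes, G is 5-colorable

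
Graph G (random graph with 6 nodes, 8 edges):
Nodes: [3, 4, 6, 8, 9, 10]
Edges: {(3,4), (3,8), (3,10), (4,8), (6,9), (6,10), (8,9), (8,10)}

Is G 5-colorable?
A valid 5-coloring: color 1: [6, 8]; color 2: [3, 9]; color 3: [4, 10].
(χ(G) = 3 ≤ 5.)

Yes, G is 5-colorable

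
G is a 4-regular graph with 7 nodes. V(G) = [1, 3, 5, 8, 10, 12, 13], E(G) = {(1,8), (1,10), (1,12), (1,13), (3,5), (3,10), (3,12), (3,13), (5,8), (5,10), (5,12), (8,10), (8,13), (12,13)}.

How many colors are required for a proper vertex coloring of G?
Clique number ω(G) = 3 (lower bound: χ ≥ ω).
Suppose a proper 3-coloring c exists. The clique [1, 8, 10] takes 3 distinct colors; by symmetry let c(1) = 1, c(8) = 2, c(10) = 3.
- Vertex 5: neighbors [8, 10] already have colors [2, 3] ⇒ c(5) = 1.
- Vertex 3: neighbors [5, 10] already have colors [1, 3] ⇒ c(3) = 2.
- Vertex 12: neighbors [1, 3] already have colors [1, 2] ⇒ c(12) = 3.
- Vertex 13: neighbors [1, 3, 12] already have colors [1, 2, 3] — all 3 colors blocked. Contradiction.
The forced assignments end in a contradiction, so G has no proper 3-coloring (χ ≥ 4).
The coloring below uses 4 colors, so χ(G) = 4.
A valid 4-coloring: color 1: [10, 12]; color 2: [3, 8]; color 3: [5, 13]; color 4: [1].

χ(G) = 4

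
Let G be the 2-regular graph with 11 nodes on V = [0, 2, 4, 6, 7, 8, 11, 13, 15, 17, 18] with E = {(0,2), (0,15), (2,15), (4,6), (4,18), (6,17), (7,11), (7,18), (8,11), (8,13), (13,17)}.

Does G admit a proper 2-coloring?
No, G is not 2-colorable

The clique on vertices [0, 2, 15] has size 3 > 2, so it alone needs 3 colors.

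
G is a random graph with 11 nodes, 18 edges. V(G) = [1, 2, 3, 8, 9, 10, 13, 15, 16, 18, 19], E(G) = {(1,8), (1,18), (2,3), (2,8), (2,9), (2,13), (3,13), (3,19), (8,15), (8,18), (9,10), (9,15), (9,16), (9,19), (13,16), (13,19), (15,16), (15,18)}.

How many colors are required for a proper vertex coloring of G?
Clique number ω(G) = 3 (lower bound: χ ≥ ω).
The clique on [1, 8, 18] has size 3, forcing χ ≥ 3, and the coloring below uses 3 colors, so χ(G) = 3.
A valid 3-coloring: color 1: [8, 9, 13]; color 2: [1, 2, 10, 15, 19]; color 3: [3, 16, 18].

χ(G) = 3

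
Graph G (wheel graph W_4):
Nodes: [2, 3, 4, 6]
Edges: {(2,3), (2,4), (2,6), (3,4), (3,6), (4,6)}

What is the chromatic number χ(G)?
Clique number ω(G) = 4 (lower bound: χ ≥ ω).
The clique on [2, 3, 4, 6] has size 4, forcing χ ≥ 4, and the coloring below uses 4 colors, so χ(G) = 4.
A valid 4-coloring: color 1: [2]; color 2: [3]; color 3: [6]; color 4: [4].

χ(G) = 4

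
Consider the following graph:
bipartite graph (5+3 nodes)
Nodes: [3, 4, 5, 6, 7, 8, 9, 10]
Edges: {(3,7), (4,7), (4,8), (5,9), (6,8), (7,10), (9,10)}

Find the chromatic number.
Clique number ω(G) = 2 (lower bound: χ ≥ ω).
The graph is bipartite (no odd cycle), so 2 colors suffice: χ(G) = 2.
A valid 2-coloring: color 1: [7, 8, 9]; color 2: [3, 4, 5, 6, 10].

χ(G) = 2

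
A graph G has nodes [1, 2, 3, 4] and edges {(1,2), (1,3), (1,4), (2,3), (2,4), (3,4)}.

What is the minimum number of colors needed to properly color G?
Clique number ω(G) = 4 (lower bound: χ ≥ ω).
The clique on [1, 2, 3, 4] has size 4, forcing χ ≥ 4, and the coloring below uses 4 colors, so χ(G) = 4.
A valid 4-coloring: color 1: [4]; color 2: [1]; color 3: [2]; color 4: [3].

χ(G) = 4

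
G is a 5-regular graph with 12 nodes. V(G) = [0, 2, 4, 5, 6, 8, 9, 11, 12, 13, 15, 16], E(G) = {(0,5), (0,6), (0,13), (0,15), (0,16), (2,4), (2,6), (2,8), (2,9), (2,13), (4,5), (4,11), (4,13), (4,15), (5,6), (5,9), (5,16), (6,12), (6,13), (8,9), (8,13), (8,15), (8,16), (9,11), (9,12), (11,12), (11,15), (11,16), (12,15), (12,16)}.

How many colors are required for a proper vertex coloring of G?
Clique number ω(G) = 3 (lower bound: χ ≥ ω).
Suppose a proper 3-coloring c exists. The clique [0, 5, 6] takes 3 distinct colors; by symmetry let c(0) = 1, c(5) = 2, c(6) = 3.
- Vertex 13: neighbors [0, 6] already have colors [1, 3] ⇒ c(13) = 2.
- Vertex 2: neighbors [13, 6] already have colors [2, 3] ⇒ c(2) = 1.
- Vertex 8: neighbors [2, 13] already have colors [1, 2] ⇒ c(8) = 3.
- Vertex 9: neighbors [2, 5, 8] already have colors [1, 2, 3] — all 3 colors blocked. Contradiction.
The forced assignments end in a contradiction, so G has no proper 3-coloring (χ ≥ 4).
The coloring below uses 4 colors, so χ(G) = 4.
A valid 4-coloring: color 1: [9, 13, 15, 16]; color 2: [2, 5, 12]; color 3: [0, 8, 11]; color 4: [4, 6].

χ(G) = 4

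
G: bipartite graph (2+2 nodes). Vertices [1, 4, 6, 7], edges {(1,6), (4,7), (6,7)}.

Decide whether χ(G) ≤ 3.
A valid 3-coloring: color 1: [4, 6]; color 2: [1, 7].
(χ(G) = 2 ≤ 3.)

Yes, G is 3-colorable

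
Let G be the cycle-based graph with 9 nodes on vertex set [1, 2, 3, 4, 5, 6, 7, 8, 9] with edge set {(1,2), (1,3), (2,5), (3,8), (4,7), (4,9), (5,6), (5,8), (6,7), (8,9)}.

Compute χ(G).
Clique number ω(G) = 2 (lower bound: χ ≥ ω).
Odd cycle [2, 5, 8, 3, 1] needs 3 colors (χ ≥ 3).
The coloring below uses 3 colors, so χ(G) = 3.
A valid 3-coloring: color 1: [3, 5, 7, 9]; color 2: [1, 4, 6, 8]; color 3: [2].

χ(G) = 3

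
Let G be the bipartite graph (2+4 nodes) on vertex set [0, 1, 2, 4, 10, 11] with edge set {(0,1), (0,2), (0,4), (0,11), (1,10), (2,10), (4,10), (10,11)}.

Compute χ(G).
χ(G) = 2

Clique number ω(G) = 2 (lower bound: χ ≥ ω).
The graph is bipartite (no odd cycle), so 2 colors suffice: χ(G) = 2.
A valid 2-coloring: color 1: [0, 10]; color 2: [1, 2, 4, 11].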